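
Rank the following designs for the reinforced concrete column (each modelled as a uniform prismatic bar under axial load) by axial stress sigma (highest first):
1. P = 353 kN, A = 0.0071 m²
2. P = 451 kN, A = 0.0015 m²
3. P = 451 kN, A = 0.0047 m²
Model: a uniform prismatic bar under axial load, so sigma = P / A (SI units).
  Case 1: sigma = 353000 / 0.0071 = 4.972 × 10⁷ Pa = 49.72 MPa
  Case 2: sigma = 451000 / 0.0015 = 3.007 × 10⁸ Pa = 300.7 MPa
  Case 3: sigma = 451000 / 0.0047 = 9.596 × 10⁷ Pa = 95.96 MPa
Ordering: 300.7 MPa (case 2) > 95.96 MPa (case 3) > 49.72 MPa (case 1)
Final answer: 2, 3, 1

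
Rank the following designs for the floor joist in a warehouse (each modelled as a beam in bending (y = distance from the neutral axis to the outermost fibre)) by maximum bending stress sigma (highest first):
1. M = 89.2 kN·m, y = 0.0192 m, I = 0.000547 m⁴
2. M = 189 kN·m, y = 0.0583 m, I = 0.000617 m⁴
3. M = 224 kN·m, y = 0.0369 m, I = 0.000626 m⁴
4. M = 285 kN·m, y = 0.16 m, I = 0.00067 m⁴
Model: a beam in bending (y = distance from the neutral axis to the outermost fibre), so sigma = (M·y) / I (SI units).
  Case 1: sigma = (89200 × 0.0192) / 0.000547 = 3.131 × 10⁶ Pa = 3.131 MPa
  Case 2: sigma = (189000 × 0.0583) / 0.000617 = 1.786 × 10⁷ Pa = 17.86 MPa
  Case 3: sigma = (224000 × 0.0369) / 0.000626 = 1.32 × 10⁷ Pa = 13.2 MPa
  Case 4: sigma = (285000 × 0.16) / 0.00067 = 6.806 × 10⁷ Pa = 68.06 MPa
Ordering: 68.06 MPa (case 4) > 17.86 MPa (case 2) > 13.2 MPa (case 3) > 3.131 MPa (case 1)
Final answer: 4, 2, 3, 1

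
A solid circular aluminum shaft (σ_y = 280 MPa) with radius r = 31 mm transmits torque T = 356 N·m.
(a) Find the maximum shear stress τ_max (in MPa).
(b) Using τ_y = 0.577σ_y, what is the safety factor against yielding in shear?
(a) For a solid circular shaft, τ_max = T·r/J with J = π·r^4/2, i.e. τ_max = 2·T / (π·r^3). Convert r = 31 mm = 0.031 m.
  τ_max = (2 × 356) / (π × 0.031^3) = 7.608 × 10⁶ Pa = 7.608 MPa
(b) τ_y = 0.577 × 280 = 161.56 MPa
  SF = τ_y/τ_max = 161.56 / 7.608 = 21.24
Final answer: (a) τ_max = 7.608 MPa, (b) SF = 21.24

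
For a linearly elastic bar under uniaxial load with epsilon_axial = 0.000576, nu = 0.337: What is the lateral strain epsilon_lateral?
Model: a linearly elastic bar under uniaxial load, so epsilon_lateral = -nu·epsilon_axial.
Substitute:
  epsilon_lateral = -(0.337 × 0.000576)
  epsilon_lateral = -0.0001941
Final answer: epsilon_lateral = -0.0001941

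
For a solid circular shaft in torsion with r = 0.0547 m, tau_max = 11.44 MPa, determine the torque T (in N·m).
Model: a solid circular shaft in torsion, so tau_max = (2·T) / (π·r^3).
Solve for T: T = (π·tau_max·r^3) / 2.
Convert to SI units:
  tau_max = 11.44 MPa = 1.144 × 10⁷ Pa
Substitute:
  T = (π × (1.144 × 10⁷) × 0.0547^3) / 2
  T = 2941 N·m
Final answer: T = 2941 N·m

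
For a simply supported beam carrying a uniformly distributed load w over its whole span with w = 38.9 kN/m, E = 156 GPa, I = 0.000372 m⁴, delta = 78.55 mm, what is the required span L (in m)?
Model: a simply supported beam carrying a uniformly distributed load w over its whole span, so delta = (5·w·L^4) / (384·E·I).
Solve for L: L = ((384·delta·E·I) / (5·w))^(1/4).
Convert to SI units:
  w = 38.9 kN/m = 38900 N/m
  E = 156 GPa = 1.56 × 10¹¹ Pa
  delta = 78.55 mm = 0.07855 m
Substitute:
  L = ((384 × 0.07855 × (1.56 × 10¹¹) × 0.000372) / (5 × 38900))^(1/4)
  L = 9.74 m
Final answer: L = 9.74 m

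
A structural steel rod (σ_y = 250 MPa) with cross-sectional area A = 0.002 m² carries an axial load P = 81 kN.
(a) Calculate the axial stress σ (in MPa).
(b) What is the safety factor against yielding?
(a) Axial stress σ = P/A. Convert P = 81 kN = 81000 N.
  σ = 81000 / 0.002 = 4.05 × 10⁷ Pa = 40.5 MPa
(b) Safety factor SF = σ_y/σ = 250 / 40.5 = 6.173
Final answer: (a) σ = 40.5 MPa, (b) SF = 6.173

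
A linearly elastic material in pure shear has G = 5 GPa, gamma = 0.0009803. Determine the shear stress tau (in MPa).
Model: a linearly elastic material in pure shear, so tau = G·gamma.
Convert to SI units:
  G = 5 GPa = 5 × 10⁹ Pa
Substitute:
  tau = (5 × 10⁹) × 0.0009803
  tau = 4.902 × 10⁶ Pa
Convert: tau = 4.902 × 10⁶ Pa = 4.902 MPa
Final answer: tau = 4.902 MPa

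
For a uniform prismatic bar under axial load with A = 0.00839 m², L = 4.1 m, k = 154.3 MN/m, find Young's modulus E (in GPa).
Model: a uniform prismatic bar under axial load, so k = (A·E) / L.
Solve for E: E = (k·L) / A.
Convert to SI units:
  k = 154.3 MN/m = 1.543 × 10⁸ N/m
Substitute:
  E = ((1.543 × 10⁸) × 4.1) / 0.00839
  E = 7.54 × 10¹⁰ Pa
Convert: E = 7.54 × 10¹⁰ Pa = 75.4 GPa
Final answer: E = 75.4 GPa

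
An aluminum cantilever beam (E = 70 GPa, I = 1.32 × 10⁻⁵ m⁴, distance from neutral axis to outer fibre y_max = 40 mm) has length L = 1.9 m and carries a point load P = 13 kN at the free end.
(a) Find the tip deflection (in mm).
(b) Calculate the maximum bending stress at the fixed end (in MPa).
(a) Tip deflection of a cantilever with an end point load: δ = P·L^3 / (3·E·I). Convert P = 13 kN = 13000 N, E = 70 GPa = 7 × 10¹⁰ Pa.
  δ = (13000 × 1.9^3) / (3 × (7 × 10¹⁰) × (1.32 × 10⁻⁵)) = 0.03217 m = 32.17 mm
(b) Maximum bending moment at the fixed end: M = P·L = 13000 × 1.9 = 24700 N·m. Convert y_max = 40 mm = 0.04 m.
  σ = M·y_max / I = (24700 × 0.04) / (1.32 × 10⁻⁵) = 7.485 × 10⁷ Pa = 74.85 MPa
Final answer: (a) δ = 32.17 mm, (b) σ = 74.85 MPa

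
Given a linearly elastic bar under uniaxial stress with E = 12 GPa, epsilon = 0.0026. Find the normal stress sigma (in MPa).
Model: a linearly elastic bar under uniaxial stress, so sigma = E·epsilon.
Convert to SI units:
  E = 12 GPa = 1.2 × 10¹⁰ Pa
Substitute:
  sigma = (1.2 × 10¹⁰) × 0.0026
  sigma = 3.12 × 10⁷ Pa
Convert: sigma = 3.12 × 10⁷ Pa = 31.2 MPa
Final answer: sigma = 31.2 MPa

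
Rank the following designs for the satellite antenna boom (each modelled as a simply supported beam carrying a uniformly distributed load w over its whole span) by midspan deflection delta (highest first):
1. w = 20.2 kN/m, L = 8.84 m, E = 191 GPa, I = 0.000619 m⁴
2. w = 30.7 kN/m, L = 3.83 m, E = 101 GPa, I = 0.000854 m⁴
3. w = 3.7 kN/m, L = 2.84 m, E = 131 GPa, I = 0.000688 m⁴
Model: a simply supported beam carrying a uniformly distributed load w over its whole span, so delta = (5·w·L^4) / (384·E·I) (SI units).
  Case 1: delta = (5 × 20200 × 8.84^4) / (384 × (1.91 × 10¹¹) × 0.000619) = 0.01359 m = 13.59 mm
  Case 2: delta = (5 × 30700 × 3.83^4) / (384 × (1.01 × 10¹¹) × 0.000854) = 0.0009972 m = 0.9972 mm
  Case 3: delta = (5 × 3700 × 2.84^4) / (384 × (1.31 × 10¹¹) × 0.000688) = 3.477 × 10⁻⁵ m = 0.03477 mm
Ordering: 13.59 mm (case 1) > 0.9972 mm (case 2) > 0.03477 mm (case 3)
Final answer: 1, 2, 3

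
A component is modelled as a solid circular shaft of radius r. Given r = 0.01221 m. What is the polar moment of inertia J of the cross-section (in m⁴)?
Model: a solid circular shaft of radius r, so J = (π·r^4) / 2.
Substitute:
  J = (π × 0.01221^4) / 2
  J = 3.491 × 10⁻⁸ m⁴
Final answer: J = 3.491 × 10⁻⁸ m⁴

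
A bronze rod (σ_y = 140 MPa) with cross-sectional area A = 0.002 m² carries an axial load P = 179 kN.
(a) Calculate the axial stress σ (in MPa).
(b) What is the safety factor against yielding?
(a) Axial stress σ = P/A. Convert P = 179 kN = 179000 N.
  σ = 179000 / 0.002 = 8.95 × 10⁷ Pa = 89.5 MPa
(b) Safety factor SF = σ_y/σ = 140 / 89.5 = 1.564
Final answer: (a) σ = 89.5 MPa, (b) SF = 1.564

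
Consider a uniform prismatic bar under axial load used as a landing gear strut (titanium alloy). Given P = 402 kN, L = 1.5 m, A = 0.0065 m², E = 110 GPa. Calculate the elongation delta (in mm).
Model: a uniform prismatic bar under axial load, so delta = (P·L) / (A·E).
Convert to SI units:
  P = 402 kN = 402000 N
  E = 110 GPa = 1.1 × 10¹¹ Pa
Substitute:
  delta = (402000 × 1.5) / (0.0065 × (1.1 × 10¹¹))
  delta = 0.0008434 m
Convert: delta = 0.0008434 m = 0.8434 mm
Final answer: delta = 0.8434 mm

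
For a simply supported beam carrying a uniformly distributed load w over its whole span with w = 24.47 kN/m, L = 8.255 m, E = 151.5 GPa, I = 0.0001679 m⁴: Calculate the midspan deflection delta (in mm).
Model: a simply supported beam carrying a uniformly distributed load w over its whole span, so delta = (5·w·L^4) / (384·E·I).
Convert to SI units:
  w = 24.47 kN/m = 24470 N/m
  E = 151.5 GPa = 1.515 × 10¹¹ Pa
Substitute:
  delta = (5 × 24470 × 8.255^4) / (384 × (1.515 × 10¹¹) × 0.0001679)
  delta = 0.05817 m
Convert: delta = 0.05817 m = 58.17 mm
Final answer: delta = 58.17 mm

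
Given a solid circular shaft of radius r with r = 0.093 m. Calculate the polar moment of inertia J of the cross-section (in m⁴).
Model: a solid circular shaft of radius r, so J = (π·r^4) / 2.
Substitute:
  J = (π × 0.093^4) / 2
  J = 0.0001175 m⁴
Final answer: J = 0.0001175 m⁴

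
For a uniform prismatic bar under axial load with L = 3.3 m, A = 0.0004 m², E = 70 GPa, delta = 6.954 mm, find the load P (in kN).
Model: a uniform prismatic bar under axial load, so delta = (P·L) / (A·E).
Solve for P: P = (delta·A·E) / L.
Convert to SI units:
  E = 70 GPa = 7 × 10¹⁰ Pa
  delta = 6.954 mm = 0.006954 m
Substitute:
  P = (0.006954 × 0.0004 × (7 × 10¹⁰)) / 3.3
  P = 59000 N
Convert: P = 59000 N = 59 kN
Final answer: P = 59 kN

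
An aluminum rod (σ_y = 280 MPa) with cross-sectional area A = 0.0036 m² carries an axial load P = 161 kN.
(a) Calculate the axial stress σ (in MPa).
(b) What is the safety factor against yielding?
(a) Axial stress σ = P/A. Convert P = 161 kN = 161000 N.
  σ = 161000 / 0.0036 = 4.472 × 10⁷ Pa = 44.72 MPa
(b) Safety factor SF = σ_y/σ = 280 / 44.72 = 6.261
Final answer: (a) σ = 44.72 MPa, (b) SF = 6.261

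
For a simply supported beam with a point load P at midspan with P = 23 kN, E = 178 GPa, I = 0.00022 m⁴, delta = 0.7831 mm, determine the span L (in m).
Model: a simply supported beam with a point load P at midspan, so delta = (P·L^3) / (48·E·I).
Solve for L: L = ((48·delta·E·I) / P)^(1/3).
Convert to SI units:
  P = 23 kN = 23000 N
  E = 178 GPa = 1.78 × 10¹¹ Pa
  delta = 0.7831 mm = 0.0007831 m
Substitute:
  L = ((48 × 0.0007831 × (1.78 × 10¹¹) × 0.00022) / 23000)^(1/3)
  L = 4 m
Final answer: L = 4 m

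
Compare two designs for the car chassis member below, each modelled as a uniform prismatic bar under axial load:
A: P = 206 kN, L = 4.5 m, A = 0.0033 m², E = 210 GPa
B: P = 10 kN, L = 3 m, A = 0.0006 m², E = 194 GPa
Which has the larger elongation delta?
Model: a uniform prismatic bar under axial load, so delta = (P·L) / (A·E) (SI units).
  A: delta = (206000 × 4.5) / (0.0033 × (2.1 × 10¹¹)) = 0.001338 m = 1.338 mm
  B: delta = (10000 × 3) / (0.0006 × (1.94 × 10¹¹)) = 0.0002577 m = 0.2577 mm
1.338 mm > 0.2577 mm, so A is larger.
Final answer: A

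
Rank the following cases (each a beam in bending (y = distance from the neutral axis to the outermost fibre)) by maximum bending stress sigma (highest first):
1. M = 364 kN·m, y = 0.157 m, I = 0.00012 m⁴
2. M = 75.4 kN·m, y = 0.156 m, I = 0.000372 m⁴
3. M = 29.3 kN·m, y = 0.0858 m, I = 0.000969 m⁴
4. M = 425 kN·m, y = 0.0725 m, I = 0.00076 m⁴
Model: a beam in bending (y = distance from the neutral axis to the outermost fibre), so sigma = (M·y) / I (SI units).
  Case 1: sigma = (364000 × 0.157) / 0.00012 = 4.762 × 10⁸ Pa = 476.2 MPa
  Case 2: sigma = (75400 × 0.156) / 0.000372 = 3.162 × 10⁷ Pa = 31.62 MPa
  Case 3: sigma = (29300 × 0.0858) / 0.000969 = 2.594 × 10⁶ Pa = 2.594 MPa
  Case 4: sigma = (425000 × 0.0725) / 0.00076 = 4.054 × 10⁷ Pa = 40.54 MPa
Ordering: 476.2 MPa (case 1) > 40.54 MPa (case 4) > 31.62 MPa (case 2) > 2.594 MPa (case 3)
Final answer: 1, 4, 2, 3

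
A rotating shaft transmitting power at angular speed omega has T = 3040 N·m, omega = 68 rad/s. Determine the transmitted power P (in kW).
Model: a rotating shaft transmitting power at angular speed omega, so P = T·omega.
Substitute:
  P = 3040 × 68
  P = 206700 W
Convert: P = 206700 W = 206.7 kW
Final answer: P = 206.7 kW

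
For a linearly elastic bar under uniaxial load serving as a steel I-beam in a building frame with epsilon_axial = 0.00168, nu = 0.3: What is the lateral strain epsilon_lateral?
Model: a linearly elastic bar under uniaxial load, so epsilon_lateral = -nu·epsilon_axial.
Substitute:
  epsilon_lateral = -(0.3 × 0.00168)
  epsilon_lateral = -0.000504
Final answer: epsilon_lateral = -0.000504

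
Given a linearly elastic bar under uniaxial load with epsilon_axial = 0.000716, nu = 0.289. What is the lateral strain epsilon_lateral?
Model: a linearly elastic bar under uniaxial load, so epsilon_lateral = -nu·epsilon_axial.
Substitute:
  epsilon_lateral = -(0.289 × 0.000716)
  epsilon_lateral = -0.0002069
Final answer: epsilon_lateral = -0.0002069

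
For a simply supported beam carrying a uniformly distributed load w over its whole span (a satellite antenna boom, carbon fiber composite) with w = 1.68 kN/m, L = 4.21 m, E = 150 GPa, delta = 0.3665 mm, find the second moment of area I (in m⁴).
Model: a simply supported beam carrying a uniformly distributed load w over its whole span, so delta = (5·w·L^4) / (384·E·I).
Solve for I: I = (5·w·L^4) / (384·delta·E).
Convert to SI units:
  w = 1.68 kN/m = 1680 N/m
  E = 150 GPa = 1.5 × 10¹¹ Pa
  delta = 0.3665 mm = 0.0003665 m
Substitute:
  I = (5 × 1680 × 4.21^4) / (384 × 0.0003665 × (1.5 × 10¹¹))
  I = 0.000125 m⁴
Final answer: I = 0.000125 m⁴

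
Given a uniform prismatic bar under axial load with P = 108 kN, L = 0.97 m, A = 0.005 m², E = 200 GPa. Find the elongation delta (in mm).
Model: a uniform prismatic bar under axial load, so delta = (P·L) / (A·E).
Convert to SI units:
  P = 108 kN = 108000 N
  E = 200 GPa = 2 × 10¹¹ Pa
Substitute:
  delta = (108000 × 0.97) / (0.005 × (2 × 10¹¹))
  delta = 0.0001048 m
Convert: delta = 0.0001048 m = 0.1048 mm
Final answer: delta = 0.1048 mm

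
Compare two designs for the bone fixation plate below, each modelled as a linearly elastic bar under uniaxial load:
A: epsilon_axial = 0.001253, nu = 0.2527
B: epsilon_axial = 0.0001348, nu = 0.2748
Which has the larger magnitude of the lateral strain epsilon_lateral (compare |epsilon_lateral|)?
Model: a linearly elastic bar under uniaxial load, so epsilon_lateral = -nu·epsilon_axial (SI units).
  A: epsilon_lateral = -(0.2527 × 0.001253) = -0.0003166
  B: epsilon_lateral = -(0.2748 × 0.0001348) = -3.704 × 10⁻⁵
|epsilon_lateral|: A = 0.0003166, B = 3.704 × 10⁻⁵, so A is larger in magnitude.
Final answer: A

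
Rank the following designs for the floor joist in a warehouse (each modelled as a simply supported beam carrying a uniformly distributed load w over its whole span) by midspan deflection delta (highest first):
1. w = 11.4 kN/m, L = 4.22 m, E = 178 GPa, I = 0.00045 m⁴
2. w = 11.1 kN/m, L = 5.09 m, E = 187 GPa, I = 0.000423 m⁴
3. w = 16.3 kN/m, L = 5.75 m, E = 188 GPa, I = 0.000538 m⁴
Model: a simply supported beam carrying a uniformly distributed load w over its whole span, so delta = (5·w·L^4) / (384·E·I) (SI units).
  Case 1: delta = (5 × 11400 × 4.22^4) / (384 × (1.78 × 10¹¹) × 0.00045) = 0.0005877 m = 0.5877 mm
  Case 2: delta = (5 × 11100 × 5.09^4) / (384 × (1.87 × 10¹¹) × 0.000423) = 0.001226 m = 1.226 mm
  Case 3: delta = (5 × 16300 × 5.75^4) / (384 × (1.88 × 10¹¹) × 0.000538) = 0.002294 m = 2.294 mm
Ordering: 2.294 mm (case 3) > 1.226 mm (case 2) > 0.5877 mm (case 1)
Final answer: 3, 2, 1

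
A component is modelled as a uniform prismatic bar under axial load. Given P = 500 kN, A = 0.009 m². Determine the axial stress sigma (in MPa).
Model: a uniform prismatic bar under axial load, so sigma = P / A.
Convert to SI units:
  P = 500 kN = 500000 N
Substitute:
  sigma = 500000 / 0.009
  sigma = 5.556 × 10⁷ Pa
Convert: sigma = 5.556 × 10⁷ Pa = 55.56 MPa
Final answer: sigma = 55.56 MPa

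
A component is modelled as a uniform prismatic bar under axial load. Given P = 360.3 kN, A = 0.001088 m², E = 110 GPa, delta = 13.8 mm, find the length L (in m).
Model: a uniform prismatic bar under axial load, so delta = (P·L) / (A·E).
Solve for L: L = (delta·A·E) / P.
Convert to SI units:
  P = 360.3 kN = 360300 N
  E = 110 GPa = 1.1 × 10¹¹ Pa
  delta = 13.8 mm = 0.0138 m
Substitute:
  L = (0.0138 × 0.001088 × (1.1 × 10¹¹)) / 360300
  L = 4.584 m
Final answer: L = 4.584 m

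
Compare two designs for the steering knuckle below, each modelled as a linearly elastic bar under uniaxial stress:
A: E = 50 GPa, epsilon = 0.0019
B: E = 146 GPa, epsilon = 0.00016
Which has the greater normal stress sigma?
Model: a linearly elastic bar under uniaxial stress, so sigma = E·epsilon (SI units).
  A: sigma = (5 × 10¹⁰) × 0.0019 = 9.5 × 10⁷ Pa = 95 MPa
  B: sigma = (1.46 × 10¹¹) × 0.00016 = 2.336 × 10⁷ Pa = 23.36 MPa
95 MPa > 23.36 MPa, so A is larger.
Final answer: A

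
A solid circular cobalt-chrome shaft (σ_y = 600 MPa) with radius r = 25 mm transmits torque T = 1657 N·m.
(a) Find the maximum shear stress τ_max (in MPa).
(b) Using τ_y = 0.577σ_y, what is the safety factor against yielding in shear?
(a) For a solid circular shaft, τ_max = T·r/J with J = π·r^4/2, i.e. τ_max = 2·T / (π·r^3). Convert r = 25 mm = 0.025 m.
  τ_max = (2 × 1657) / (π × 0.025^3) = 6.751 × 10⁷ Pa = 67.51 MPa
(b) τ_y = 0.577 × 600 = 346.2 MPa
  SF = τ_y/τ_max = 346.2 / 67.51 = 5.128
Final answer: (a) τ_max = 67.51 MPa, (b) SF = 5.128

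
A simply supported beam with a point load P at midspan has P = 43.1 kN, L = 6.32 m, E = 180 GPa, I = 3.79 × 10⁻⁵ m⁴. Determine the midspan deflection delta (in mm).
Model: a simply supported beam with a point load P at midspan, so delta = (P·L^3) / (48·E·I).
Convert to SI units:
  P = 43.1 kN = 43100 N
  E = 180 GPa = 1.8 × 10¹¹ Pa
Substitute:
  delta = (43100 × 6.32^3) / (48 × (1.8 × 10¹¹) × (3.79 × 10⁻⁵))
  delta = 0.03323 m
Convert: delta = 0.03323 m = 33.23 mm
Final answer: delta = 33.23 mm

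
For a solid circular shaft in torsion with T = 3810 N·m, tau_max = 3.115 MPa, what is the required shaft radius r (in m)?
Model: a solid circular shaft in torsion, so tau_max = (2·T) / (π·r^3).
Solve for r: r = ((2·T) / (π·tau_max))^(1/3).
Convert to SI units:
  tau_max = 3.115 MPa = 3.115 × 10⁶ Pa
Substitute:
  r = ((2 × 3810) / (π × (3.115 × 10⁶)))^(1/3)
  r = 0.092 m
Final answer: r = 0.092 m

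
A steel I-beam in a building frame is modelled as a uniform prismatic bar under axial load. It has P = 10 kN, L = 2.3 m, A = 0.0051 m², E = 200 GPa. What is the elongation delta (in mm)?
Model: a uniform prismatic bar under axial load, so delta = (P·L) / (A·E).
Convert to SI units:
  P = 10 kN = 10000 N
  E = 200 GPa = 2 × 10¹¹ Pa
Substitute:
  delta = (10000 × 2.3) / (0.0051 × (2 × 10¹¹))
  delta = 2.255 × 10⁻⁵ m
Convert: delta = 2.255 × 10⁻⁵ m = 0.02255 mm
Final answer: delta = 0.02255 mm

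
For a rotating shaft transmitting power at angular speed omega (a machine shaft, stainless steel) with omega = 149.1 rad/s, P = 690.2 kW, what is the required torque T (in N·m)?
Model: a rotating shaft transmitting power at angular speed omega, so P = T·omega.
Solve for T: T = P / omega.
Convert to SI units:
  P = 690.2 kW = 690200 W
Substitute:
  T = 690200 / 149.1
  T = 4629 N·m
Final answer: T = 4629 N·m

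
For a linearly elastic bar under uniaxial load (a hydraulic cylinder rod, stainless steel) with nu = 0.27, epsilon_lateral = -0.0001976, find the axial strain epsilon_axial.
Model: a linearly elastic bar under uniaxial load, so epsilon_lateral = -nu·epsilon_axial.
Solve for epsilon_axial: epsilon_axial = -epsilon_lateral / nu.
Substitute:
  epsilon_axial = -(-0.0001976) / 0.27
  epsilon_axial = 0.0007319
Final answer: epsilon_axial = 0.0007319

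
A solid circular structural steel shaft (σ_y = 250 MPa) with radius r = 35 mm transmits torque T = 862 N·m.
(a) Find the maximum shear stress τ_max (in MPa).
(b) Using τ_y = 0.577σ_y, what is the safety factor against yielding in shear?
(a) For a solid circular shaft, τ_max = T·r/J with J = π·r^4/2, i.e. τ_max = 2·T / (π·r^3). Convert r = 35 mm = 0.035 m.
  τ_max = (2 × 862) / (π × 0.035^3) = 1.28 × 10⁷ Pa = 12.8 MPa
(b) τ_y = 0.577 × 250 = 144.25 MPa
  SF = τ_y/τ_max = 144.25 / 12.8 = 11.27
Final answer: (a) τ_max = 12.8 MPa, (b) SF = 11.27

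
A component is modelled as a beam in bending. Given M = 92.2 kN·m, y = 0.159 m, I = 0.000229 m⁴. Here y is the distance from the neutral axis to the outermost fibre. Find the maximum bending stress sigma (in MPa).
Model: a beam in bending, so sigma = (M·y) / I.
Convert to SI units:
  M = 92.2 kN·m = 92200 N·m
Substitute:
  sigma = (92200 × 0.159) / 0.000229
  sigma = 6.402 × 10⁷ Pa
Convert: sigma = 6.402 × 10⁷ Pa = 64.02 MPa
Final answer: sigma = 64.02 MPa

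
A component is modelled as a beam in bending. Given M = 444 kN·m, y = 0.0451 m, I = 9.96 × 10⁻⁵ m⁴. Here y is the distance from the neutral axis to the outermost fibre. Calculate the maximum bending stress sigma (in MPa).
Model: a beam in bending, so sigma = (M·y) / I.
Convert to SI units:
  M = 444 kN·m = 444000 N·m
Substitute:
  sigma = (444000 × 0.0451) / (9.96 × 10⁻⁵)
  sigma = 2.01 × 10⁸ Pa
Convert: sigma = 2.01 × 10⁸ Pa = 201 MPa
Final answer: sigma = 201 MPa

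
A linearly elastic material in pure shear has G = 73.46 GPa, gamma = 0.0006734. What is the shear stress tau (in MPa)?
Model: a linearly elastic material in pure shear, so tau = G·gamma.
Convert to SI units:
  G = 73.46 GPa = 7.346 × 10¹⁰ Pa
Substitute:
  tau = (7.346 × 10¹⁰) × 0.0006734
  tau = 4.947 × 10⁷ Pa
Convert: tau = 4.947 × 10⁷ Pa = 49.47 MPa
Final answer: tau = 49.47 MPa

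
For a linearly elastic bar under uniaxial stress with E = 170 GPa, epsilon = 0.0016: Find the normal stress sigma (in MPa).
Model: a linearly elastic bar under uniaxial stress, so sigma = E·epsilon.
Convert to SI units:
  E = 170 GPa = 1.7 × 10¹¹ Pa
Substitute:
  sigma = (1.7 × 10¹¹) × 0.0016
  sigma = 2.72 × 10⁸ Pa
Convert: sigma = 2.72 × 10⁸ Pa = 272 MPa
Final answer: sigma = 272 MPa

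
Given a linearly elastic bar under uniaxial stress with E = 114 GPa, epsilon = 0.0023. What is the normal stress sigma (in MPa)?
Model: a linearly elastic bar under uniaxial stress, so sigma = E·epsilon.
Convert to SI units:
  E = 114 GPa = 1.14 × 10¹¹ Pa
Substitute:
  sigma = (1.14 × 10¹¹) × 0.0023
  sigma = 2.622 × 10⁸ Pa
Convert: sigma = 2.622 × 10⁸ Pa = 262.2 MPa
Final answer: sigma = 262.2 MPa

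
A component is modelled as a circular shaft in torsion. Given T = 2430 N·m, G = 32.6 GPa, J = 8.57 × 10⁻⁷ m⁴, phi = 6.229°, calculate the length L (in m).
Model: a circular shaft in torsion, so phi = (T·L) / (G·J).
Solve for L: L = (phi·G·J) / T.
Convert to SI units:
  G = 32.6 GPa = 3.26 × 10¹⁰ Pa
  phi = 6.229° = 0.1087 rad
Substitute:
  L = (0.1087 × (3.26 × 10¹⁰) × (8.57 × 10⁻⁷)) / 2430
  L = 1.25 m
Final answer: L = 1.25 m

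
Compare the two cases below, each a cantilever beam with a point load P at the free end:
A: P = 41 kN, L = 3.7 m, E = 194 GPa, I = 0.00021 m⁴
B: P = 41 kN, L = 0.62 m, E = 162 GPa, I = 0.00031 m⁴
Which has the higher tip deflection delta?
Model: a cantilever beam with a point load P at the free end, so delta = (P·L^3) / (3·E·I) (SI units).
  A: delta = (41000 × 3.7^3) / (3 × (1.94 × 10¹¹) × 0.00021) = 0.01699 m = 16.99 mm
  B: delta = (41000 × 0.62^3) / (3 × (1.62 × 10¹¹) × 0.00031) = 6.486 × 10⁻⁵ m = 0.06486 mm
16.99 mm > 0.06486 mm, so A is larger.
Final answer: A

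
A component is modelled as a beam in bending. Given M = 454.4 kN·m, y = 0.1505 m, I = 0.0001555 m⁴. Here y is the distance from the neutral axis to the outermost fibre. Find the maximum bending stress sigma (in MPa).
Model: a beam in bending, so sigma = (M·y) / I.
Convert to SI units:
  M = 454.4 kN·m = 454400 N·m
Substitute:
  sigma = (454400 × 0.1505) / 0.0001555
  sigma = 4.398 × 10⁸ Pa
Convert: sigma = 4.398 × 10⁸ Pa = 439.8 MPa
Final answer: sigma = 439.8 MPa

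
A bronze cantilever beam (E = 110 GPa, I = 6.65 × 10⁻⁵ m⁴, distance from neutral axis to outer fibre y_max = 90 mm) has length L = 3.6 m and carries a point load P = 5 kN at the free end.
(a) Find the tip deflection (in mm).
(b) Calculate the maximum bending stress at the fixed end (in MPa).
(a) Tip deflection of a cantilever with an end point load: δ = P·L^3 / (3·E·I). Convert P = 5 kN = 5000 N, E = 110 GPa = 1.1 × 10¹¹ Pa.
  δ = (5000 × 3.6^3) / (3 × (1.1 × 10¹¹) × (6.65 × 10⁻⁵)) = 0.01063 m = 10.63 mm
(b) Maximum bending moment at the fixed end: M = P·L = 5000 × 3.6 = 18000 N·m. Convert y_max = 90 mm = 0.09 m.
  σ = M·y_max / I = (18000 × 0.09) / (6.65 × 10⁻⁵) = 2.436 × 10⁷ Pa = 24.36 MPa
Final answer: (a) δ = 10.63 mm, (b) σ = 24.36 MPa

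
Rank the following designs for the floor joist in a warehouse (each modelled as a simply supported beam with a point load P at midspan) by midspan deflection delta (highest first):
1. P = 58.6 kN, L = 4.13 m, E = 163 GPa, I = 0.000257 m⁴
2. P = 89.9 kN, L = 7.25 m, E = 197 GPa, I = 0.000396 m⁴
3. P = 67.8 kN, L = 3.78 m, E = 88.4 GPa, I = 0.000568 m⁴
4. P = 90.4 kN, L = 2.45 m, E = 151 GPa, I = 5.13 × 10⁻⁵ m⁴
Model: a simply supported beam with a point load P at midspan, so delta = (P·L^3) / (48·E·I) (SI units).
  Case 1: delta = (58600 × 4.13^3) / (48 × (1.63 × 10¹¹) × 0.000257) = 0.002053 m = 2.053 mm
  Case 2: delta = (89900 × 7.25^3) / (48 × (1.97 × 10¹¹) × 0.000396) = 0.009149 m = 9.149 mm
  Case 3: delta = (67800 × 3.78^3) / (48 × (8.84 × 10¹⁰) × 0.000568) = 0.001519 m = 1.519 mm
  Case 4: delta = (90400 × 2.45^3) / (48 × (1.51 × 10¹¹) × (5.13 × 10⁻⁵)) = 0.003575 m = 3.575 mm
Ordering: 9.149 mm (case 2) > 3.575 mm (case 4) > 2.053 mm (case 1) > 1.519 mm (case 3)
Final answer: 2, 4, 1, 3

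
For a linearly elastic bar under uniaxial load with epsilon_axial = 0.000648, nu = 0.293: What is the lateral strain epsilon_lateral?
Model: a linearly elastic bar under uniaxial load, so epsilon_lateral = -nu·epsilon_axial.
Substitute:
  epsilon_lateral = -(0.293 × 0.000648)
  epsilon_lateral = -0.0001899
Final answer: epsilon_lateral = -0.0001899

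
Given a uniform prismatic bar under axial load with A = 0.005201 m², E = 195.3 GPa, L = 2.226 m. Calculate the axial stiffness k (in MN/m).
Model: a uniform prismatic bar under axial load, so k = (A·E) / L.
Convert to SI units:
  E = 195.3 GPa = 1.953 × 10¹¹ Pa
Substitute:
  k = (0.005201 × (1.953 × 10¹¹)) / 2.226
  k = 4.563 × 10⁸ N/m
Convert: k = 4.563 × 10⁸ N/m = 456.3 MN/m
Final answer: k = 456.3 MN/m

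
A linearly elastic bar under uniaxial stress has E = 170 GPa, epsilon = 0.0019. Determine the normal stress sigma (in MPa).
Model: a linearly elastic bar under uniaxial stress, so sigma = E·epsilon.
Convert to SI units:
  E = 170 GPa = 1.7 × 10¹¹ Pa
Substitute:
  sigma = (1.7 × 10¹¹) × 0.0019
  sigma = 3.23 × 10⁸ Pa
Convert: sigma = 3.23 × 10⁸ Pa = 323 MPa
Final answer: sigma = 323 MPa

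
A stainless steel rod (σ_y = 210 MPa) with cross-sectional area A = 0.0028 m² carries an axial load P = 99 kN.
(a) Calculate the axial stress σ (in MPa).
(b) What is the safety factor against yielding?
(a) Axial stress σ = P/A. Convert P = 99 kN = 99000 N.
  σ = 99000 / 0.0028 = 3.536 × 10⁷ Pa = 35.36 MPa
(b) Safety factor SF = σ_y/σ = 210 / 35.36 = 5.939
Final answer: (a) σ = 35.36 MPa, (b) SF = 5.939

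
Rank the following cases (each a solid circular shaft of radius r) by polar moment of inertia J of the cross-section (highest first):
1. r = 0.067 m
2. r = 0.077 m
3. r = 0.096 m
Model: a solid circular shaft of radius r, so J = (π·r^4) / 2 (SI units).
  Case 1: J = (π × 0.067^4) / 2 = 3.165 × 10⁻⁵ m⁴
  Case 2: J = (π × 0.077^4) / 2 = 5.522 × 10⁻⁵ m⁴
  Case 3: J = (π × 0.096^4) / 2 = 0.0001334 m⁴
Ordering: 0.0001334 m⁴ (case 3) > 5.522 × 10⁻⁵ m⁴ (case 2) > 3.165 × 10⁻⁵ m⁴ (case 1)
Final answer: 3, 2, 1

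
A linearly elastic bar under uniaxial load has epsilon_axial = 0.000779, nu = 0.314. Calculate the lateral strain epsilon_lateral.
Model: a linearly elastic bar under uniaxial load, so epsilon_lateral = -nu·epsilon_axial.
Substitute:
  epsilon_lateral = -(0.314 × 0.000779)
  epsilon_lateral = -0.0002446
Final answer: epsilon_lateral = -0.0002446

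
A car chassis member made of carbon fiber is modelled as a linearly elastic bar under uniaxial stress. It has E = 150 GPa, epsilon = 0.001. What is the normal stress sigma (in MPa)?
Model: a linearly elastic bar under uniaxial stress, so sigma = E·epsilon.
Convert to SI units:
  E = 150 GPa = 1.5 × 10¹¹ Pa
Substitute:
  sigma = (1.5 × 10¹¹) × 0.001
  sigma = 1.5 × 10⁸ Pa
Convert: sigma = 1.5 × 10⁸ Pa = 150 MPa
Final answer: sigma = 150 MPa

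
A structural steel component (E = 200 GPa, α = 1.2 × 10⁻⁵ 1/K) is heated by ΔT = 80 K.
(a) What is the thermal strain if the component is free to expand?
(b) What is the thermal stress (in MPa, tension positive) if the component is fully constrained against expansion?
(a) Free thermal strain ε_th = α·ΔT = (1.2 × 10⁻⁵) × 80 = 0.00096
(b) Fully constrained, the expansion is suppressed, so σ = -E·α·ΔT. Convert E = 200 GPa = 2 × 10¹¹ Pa.
  σ = -(2 × 10¹¹) × (1.2 × 10⁻⁵) × 80 = -1.92 × 10⁸ Pa = -192 MPa (compressive)
Final answer: (a) ε_th = 0.00096, (b) σ = -192 MPa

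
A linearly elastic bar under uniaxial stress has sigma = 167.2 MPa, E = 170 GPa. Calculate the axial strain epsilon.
Model: a linearly elastic bar under uniaxial stress, so epsilon = sigma / E.
Convert to SI units:
  sigma = 167.2 MPa = 1.672 × 10⁸ Pa
  E = 170 GPa = 1.7 × 10¹¹ Pa
Substitute:
  epsilon = (1.672 × 10⁸) / (1.7 × 10¹¹)
  epsilon = 0.0009835
Final answer: epsilon = 0.0009835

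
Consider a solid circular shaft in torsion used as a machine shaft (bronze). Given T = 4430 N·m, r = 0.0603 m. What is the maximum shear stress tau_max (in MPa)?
Model: a solid circular shaft in torsion, so tau_max = (2·T) / (π·r^3).
Substitute:
  tau_max = (2 × 4430) / (π × 0.0603^3)
  tau_max = 1.286 × 10⁷ Pa
Convert: tau_max = 1.286 × 10⁷ Pa = 12.86 MPa
Final answer: tau_max = 12.86 MPa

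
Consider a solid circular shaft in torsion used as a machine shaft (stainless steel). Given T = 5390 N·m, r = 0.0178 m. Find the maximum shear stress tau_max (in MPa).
Model: a solid circular shaft in torsion, so tau_max = (2·T) / (π·r^3).
Substitute:
  tau_max = (2 × 5390) / (π × 0.0178^3)
  tau_max = 6.084 × 10⁸ Pa
Convert: tau_max = 6.084 × 10⁸ Pa = 608.4 MPa
Final answer: tau_max = 608.4 MPa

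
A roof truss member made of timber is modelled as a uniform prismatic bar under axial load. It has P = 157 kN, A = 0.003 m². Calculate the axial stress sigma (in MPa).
Model: a uniform prismatic bar under axial load, so sigma = P / A.
Convert to SI units:
  P = 157 kN = 157000 N
Substitute:
  sigma = 157000 / 0.003
  sigma = 5.233 × 10⁷ Pa
Convert: sigma = 5.233 × 10⁷ Pa = 52.33 MPa
Final answer: sigma = 52.33 MPa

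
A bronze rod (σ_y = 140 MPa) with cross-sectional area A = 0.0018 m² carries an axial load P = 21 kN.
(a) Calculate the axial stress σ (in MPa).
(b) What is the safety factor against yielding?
(a) Axial stress σ = P/A. Convert P = 21 kN = 21000 N.
  σ = 21000 / 0.0018 = 1.167 × 10⁷ Pa = 11.67 MPa
(b) Safety factor SF = σ_y/σ = 140 / 11.67 = 12
Final answer: (a) σ = 11.67 MPa, (b) SF = 12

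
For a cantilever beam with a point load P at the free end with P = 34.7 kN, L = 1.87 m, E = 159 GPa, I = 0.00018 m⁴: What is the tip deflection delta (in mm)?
Model: a cantilever beam with a point load P at the free end, so delta = (P·L^3) / (3·E·I).
Convert to SI units:
  P = 34.7 kN = 34700 N
  E = 159 GPa = 1.59 × 10¹¹ Pa
Substitute:
  delta = (34700 × 1.87^3) / (3 × (1.59 × 10¹¹) × 0.00018)
  delta = 0.002643 m
Convert: delta = 0.002643 m = 2.643 mm
Final answer: delta = 2.643 mm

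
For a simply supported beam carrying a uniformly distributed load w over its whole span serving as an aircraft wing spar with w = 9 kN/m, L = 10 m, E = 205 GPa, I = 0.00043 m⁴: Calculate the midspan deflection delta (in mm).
Model: a simply supported beam carrying a uniformly distributed load w over its whole span, so delta = (5·w·L^4) / (384·E·I).
Convert to SI units:
  w = 9 kN/m = 9000 N/m
  E = 205 GPa = 2.05 × 10¹¹ Pa
Substitute:
  delta = (5 × 9000 × 10^4) / (384 × (2.05 × 10¹¹) × 0.00043)
  delta = 0.01329 m
Convert: delta = 0.01329 m = 13.29 mm
Final answer: delta = 13.29 mm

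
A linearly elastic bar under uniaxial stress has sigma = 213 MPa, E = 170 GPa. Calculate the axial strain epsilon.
Model: a linearly elastic bar under uniaxial stress, so epsilon = sigma / E.
Convert to SI units:
  sigma = 213 MPa = 2.13 × 10⁸ Pa
  E = 170 GPa = 1.7 × 10¹¹ Pa
Substitute:
  epsilon = (2.13 × 10⁸) / (1.7 × 10¹¹)
  epsilon = 0.001253
Final answer: epsilon = 0.001253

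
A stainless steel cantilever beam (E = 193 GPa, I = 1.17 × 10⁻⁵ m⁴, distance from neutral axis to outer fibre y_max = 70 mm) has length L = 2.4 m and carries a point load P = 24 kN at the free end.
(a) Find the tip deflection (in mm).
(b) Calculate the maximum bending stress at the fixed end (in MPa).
(a) Tip deflection of a cantilever with an end point load: δ = P·L^3 / (3·E·I). Convert P = 24 kN = 24000 N, E = 193 GPa = 1.93 × 10¹¹ Pa.
  δ = (24000 × 2.4^3) / (3 × (1.93 × 10¹¹) × (1.17 × 10⁻⁵)) = 0.04898 m = 48.98 mm
(b) Maximum bending moment at the fixed end: M = P·L = 24000 × 2.4 = 57600 N·m. Convert y_max = 70 mm = 0.07 m.
  σ = M·y_max / I = (57600 × 0.07) / (1.17 × 10⁻⁵) = 3.446 × 10⁸ Pa = 344.6 MPa
Final answer: (a) δ = 48.98 mm, (b) σ = 344.6 MPa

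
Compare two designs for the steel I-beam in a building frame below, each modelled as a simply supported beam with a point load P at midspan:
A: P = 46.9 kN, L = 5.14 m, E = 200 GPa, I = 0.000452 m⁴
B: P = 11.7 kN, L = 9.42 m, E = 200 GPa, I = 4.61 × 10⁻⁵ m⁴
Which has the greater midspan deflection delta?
Model: a simply supported beam with a point load P at midspan, so delta = (P·L^3) / (48·E·I) (SI units).
  A: delta = (46900 × 5.14^3) / (48 × (2 × 10¹¹) × 0.000452) = 0.001468 m = 1.468 mm
  B: delta = (11700 × 9.42^3) / (48 × (2 × 10¹¹) × (4.61 × 10⁻⁵)) = 0.0221 m = 22.1 mm
22.1 mm > 1.468 mm, so B is larger.
Final answer: B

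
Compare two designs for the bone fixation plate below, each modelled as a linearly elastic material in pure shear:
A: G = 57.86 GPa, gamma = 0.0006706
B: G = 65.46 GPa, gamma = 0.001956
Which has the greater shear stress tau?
Model: a linearly elastic material in pure shear, so tau = G·gamma (SI units).
  A: tau = (5.786 × 10¹⁰) × 0.0006706 = 3.88 × 10⁷ Pa = 38.8 MPa
  B: tau = (6.546 × 10¹⁰) × 0.001956 = 1.28 × 10⁸ Pa = 128 MPa
128 MPa > 38.8 MPa, so B is larger.
Final answer: B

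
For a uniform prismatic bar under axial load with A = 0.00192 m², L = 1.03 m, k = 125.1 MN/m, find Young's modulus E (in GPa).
Model: a uniform prismatic bar under axial load, so k = (A·E) / L.
Solve for E: E = (k·L) / A.
Convert to SI units:
  k = 125.1 MN/m = 1.251 × 10⁸ N/m
Substitute:
  E = ((1.251 × 10⁸) × 1.03) / 0.00192
  E = 6.711 × 10¹⁰ Pa
Convert: E = 6.711 × 10¹⁰ Pa = 67.11 GPa
Final answer: E = 67.11 GPa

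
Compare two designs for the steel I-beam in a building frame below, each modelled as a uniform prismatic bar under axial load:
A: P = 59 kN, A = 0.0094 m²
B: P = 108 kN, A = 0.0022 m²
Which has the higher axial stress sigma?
Model: a uniform prismatic bar under axial load, so sigma = P / A (SI units).
  A: sigma = 59000 / 0.0094 = 6.277 × 10⁶ Pa = 6.277 MPa
  B: sigma = 108000 / 0.0022 = 4.909 × 10⁷ Pa = 49.09 MPa
49.09 MPa > 6.277 MPa, so B is larger.
Final answer: B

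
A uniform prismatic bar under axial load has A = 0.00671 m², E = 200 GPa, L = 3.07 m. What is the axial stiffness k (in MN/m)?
Model: a uniform prismatic bar under axial load, so k = (A·E) / L.
Convert to SI units:
  E = 200 GPa = 2 × 10¹¹ Pa
Substitute:
  k = (0.00671 × (2 × 10¹¹)) / 3.07
  k = 4.371 × 10⁸ N/m
Convert: k = 4.371 × 10⁸ N/m = 437.1 MN/m
Final answer: k = 437.1 MN/m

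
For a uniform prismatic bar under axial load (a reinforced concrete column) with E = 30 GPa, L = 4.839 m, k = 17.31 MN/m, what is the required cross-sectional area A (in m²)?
Model: a uniform prismatic bar under axial load, so k = (A·E) / L.
Solve for A: A = (k·L) / E.
Convert to SI units:
  E = 30 GPa = 3 × 10¹⁰ Pa
  k = 17.31 MN/m = 1.731 × 10⁷ N/m
Substitute:
  A = ((1.731 × 10⁷) × 4.839) / (3 × 10¹⁰)
  A = 0.002792 m²
Final answer: A = 0.002792 m²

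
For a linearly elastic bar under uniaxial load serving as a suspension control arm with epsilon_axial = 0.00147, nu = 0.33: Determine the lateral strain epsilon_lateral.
Model: a linearly elastic bar under uniaxial load, so epsilon_lateral = -nu·epsilon_axial.
Substitute:
  epsilon_lateral = -(0.33 × 0.00147)
  epsilon_lateral = -0.0004851
Final answer: epsilon_lateral = -0.0004851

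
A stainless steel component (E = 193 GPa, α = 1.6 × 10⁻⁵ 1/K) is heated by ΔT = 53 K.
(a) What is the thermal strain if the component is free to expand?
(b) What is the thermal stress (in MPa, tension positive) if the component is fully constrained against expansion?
(a) Free thermal strain ε_th = α·ΔT = (1.6 × 10⁻⁵) × 53 = 0.000848
(b) Fully constrained, the expansion is suppressed, so σ = -E·α·ΔT. Convert E = 193 GPa = 1.93 × 10¹¹ Pa.
  σ = -(1.93 × 10¹¹) × (1.6 × 10⁻⁵) × 53 = -1.637 × 10⁸ Pa = -163.7 MPa (compressive)
Final answer: (a) ε_th = 0.000848, (b) σ = -163.7 MPa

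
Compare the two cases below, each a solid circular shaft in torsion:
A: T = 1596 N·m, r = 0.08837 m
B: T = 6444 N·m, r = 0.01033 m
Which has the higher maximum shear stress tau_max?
Model: a solid circular shaft in torsion, so tau_max = (2·T) / (π·r^3) (SI units).
  A: tau_max = (2 × 1596) / (π × 0.08837^3) = 1.472 × 10⁶ Pa = 1.472 MPa
  B: tau_max = (2 × 6444) / (π × 0.01033^3) = 3.722 × 10⁹ Pa = 3722 MPa
3722 MPa > 1.472 MPa, so B is larger.
Final answer: B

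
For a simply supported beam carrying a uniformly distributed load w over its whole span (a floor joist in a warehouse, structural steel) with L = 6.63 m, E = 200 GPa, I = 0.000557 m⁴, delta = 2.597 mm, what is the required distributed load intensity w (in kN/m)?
Model: a simply supported beam carrying a uniformly distributed load w over its whole span, so delta = (5·w·L^4) / (384·E·I).
Solve for w: w = (384·delta·E·I) / (5·L^4).
Convert to SI units:
  E = 200 GPa = 2 × 10¹¹ Pa
  delta = 2.597 mm = 0.002597 m
Substitute:
  w = (384 × 0.002597 × (2 × 10¹¹) × 0.000557) / (5 × 6.63^4)
  w = 11500 N/m
Convert: w = 11500 N/m = 11.5 kN/m
Final answer: w = 11.5 kN/m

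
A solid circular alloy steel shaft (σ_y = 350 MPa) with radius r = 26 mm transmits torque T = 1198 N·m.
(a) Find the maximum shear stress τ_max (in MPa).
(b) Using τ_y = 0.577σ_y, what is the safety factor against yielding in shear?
(a) For a solid circular shaft, τ_max = T·r/J with J = π·r^4/2, i.e. τ_max = 2·T / (π·r^3). Convert r = 26 mm = 0.026 m.
  τ_max = (2 × 1198) / (π × 0.026^3) = 4.339 × 10⁷ Pa = 43.39 MPa
(b) τ_y = 0.577 × 350 = 201.95 MPa
  SF = τ_y/τ_max = 201.95 / 43.39 = 4.654
Final answer: (a) τ_max = 43.39 MPa, (b) SF = 4.654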